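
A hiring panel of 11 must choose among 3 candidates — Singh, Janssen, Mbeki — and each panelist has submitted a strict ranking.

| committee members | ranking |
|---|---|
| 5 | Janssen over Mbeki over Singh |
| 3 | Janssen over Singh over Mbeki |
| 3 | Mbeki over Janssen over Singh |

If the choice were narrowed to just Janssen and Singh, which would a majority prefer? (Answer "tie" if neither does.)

Janssen

Ballots ranking Janssen above Singh: 5 + 3 + 3 = 11.
Ballots ranking Singh above Janssen: 11 − 11 = 0.
Janssen wins the head-to-head 11–0.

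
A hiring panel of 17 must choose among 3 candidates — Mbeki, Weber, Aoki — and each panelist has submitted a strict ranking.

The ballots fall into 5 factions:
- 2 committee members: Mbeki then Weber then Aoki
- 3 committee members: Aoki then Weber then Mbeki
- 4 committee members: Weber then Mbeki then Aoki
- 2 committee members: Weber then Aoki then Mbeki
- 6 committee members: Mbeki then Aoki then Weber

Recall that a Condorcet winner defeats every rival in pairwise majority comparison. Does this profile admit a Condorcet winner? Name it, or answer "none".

Pairwise majorities:
Mbeki vs Weber: Weber, 9–8.
Mbeki–Aoki: Mbeki 12–5.
Weber–Aoki: Aoki 9–8.
Every candidate loses at least once (Mbeki loses to Weber; Weber loses to Aoki; Aoki loses to Mbeki). The majority relation contains the cycle Mbeki > Aoki > Weber > Mbeki, so there is no Condorcet winner.

none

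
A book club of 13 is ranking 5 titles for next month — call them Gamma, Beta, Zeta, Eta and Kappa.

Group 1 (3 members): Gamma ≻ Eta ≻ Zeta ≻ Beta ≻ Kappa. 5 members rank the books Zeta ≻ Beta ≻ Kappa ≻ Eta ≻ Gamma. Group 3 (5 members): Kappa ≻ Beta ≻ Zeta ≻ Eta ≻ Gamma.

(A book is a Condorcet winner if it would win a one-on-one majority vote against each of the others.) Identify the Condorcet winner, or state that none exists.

Zeta

Check each pair by majority over 13 ballots:
Gamma vs Beta: 3 for Gamma, 10 for Beta — Beta by 10–3.
Gamma vs Zeta: Gamma preferred on 3 ballots; Zeta wins 10–3.
Gamma vs Eta: 3 to 10, Eta.
Gamma vs Kappa: 3 to 10, Kappa.
Beta vs Zeta: Beta is ranked higher on 5 ballots, Zeta on 8. Zeta wins 8–5.
Beta vs Eta: 5+5 = 10 for Beta, 3 for Eta — Beta by 10–3.
Beta vs Kappa: 3+5 = 8 for Beta, 5 for Kappa — Beta by 8–5.
Zeta vs Eta: Zeta is ranked higher on 5+5 = 10 ballots, Eta on 3. Zeta wins 10–3.
Zeta vs Kappa: 8 to 5, Zeta.
Eta vs Kappa: Eta is ranked higher on 3 ballots, Kappa on 10. Kappa wins 10–3.
Only Zeta has no losses; Zeta is the Condorcet winner.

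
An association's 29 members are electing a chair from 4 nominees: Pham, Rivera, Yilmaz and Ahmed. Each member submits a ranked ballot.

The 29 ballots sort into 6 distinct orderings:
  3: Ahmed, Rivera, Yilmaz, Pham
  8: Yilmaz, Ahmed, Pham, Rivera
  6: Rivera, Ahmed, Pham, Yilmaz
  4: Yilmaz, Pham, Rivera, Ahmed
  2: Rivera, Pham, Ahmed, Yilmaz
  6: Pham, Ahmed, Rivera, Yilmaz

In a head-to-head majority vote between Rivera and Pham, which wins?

Pham

Ballots ranking Rivera above Pham: 3 + 6 + 2 = 11.
Ballots ranking Pham above Rivera: 29 − 11 = 18.
Pham wins the head-to-head 18–11.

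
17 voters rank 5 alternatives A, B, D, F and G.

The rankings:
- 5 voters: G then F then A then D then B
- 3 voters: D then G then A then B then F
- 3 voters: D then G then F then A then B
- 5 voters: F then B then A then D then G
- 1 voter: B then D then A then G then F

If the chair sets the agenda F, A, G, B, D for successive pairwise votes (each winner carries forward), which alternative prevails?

Round 1: F vs A — 13–4, F advances.
Round 2: F vs G — 5–12, G advances.
Round 3: G vs B — 11–6, G advances.
Round 4: G vs D — 5–12, D advances.
The agenda winner is D.

D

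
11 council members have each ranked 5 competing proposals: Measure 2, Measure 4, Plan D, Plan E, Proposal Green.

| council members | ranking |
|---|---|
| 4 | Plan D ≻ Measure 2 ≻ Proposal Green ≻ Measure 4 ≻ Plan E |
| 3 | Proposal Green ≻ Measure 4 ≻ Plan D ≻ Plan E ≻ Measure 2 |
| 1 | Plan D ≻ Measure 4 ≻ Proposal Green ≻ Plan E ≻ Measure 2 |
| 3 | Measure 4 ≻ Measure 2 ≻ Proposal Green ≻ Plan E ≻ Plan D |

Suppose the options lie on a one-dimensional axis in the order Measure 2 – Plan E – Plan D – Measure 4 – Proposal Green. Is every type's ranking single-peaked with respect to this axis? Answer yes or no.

no

Axis positions: Measure 2=1, Plan E=2, Plan D=3, Measure 4=4, Proposal Green=5.
Type 1: ranking walks positions 3-1-5-4-2; Measure 2 is ranked above Plan E even though Plan E lies between Measure 2 and the peak Plan D on the axis — preferences dip and rise again. Not single-peaked.
Type 2 (peak Proposal Green at position 5): ranking walks positions 5-4-3-2-1, expanding outward from the peak — single-peaked.
Type 3 (peak Plan D at position 3): ranking walks positions 3-4-5-2-1, expanding outward from the peak — single-peaked.
Type 4: ranking walks positions 4-1-5-2-3; Measure 2 is ranked above Plan D even though Plan D lies between Measure 2 and the peak Measure 4 on the axis — preferences dip and rise again. Not single-peaked.
Type 1 violates single-peakedness, so the profile is not single-peaked on this axis.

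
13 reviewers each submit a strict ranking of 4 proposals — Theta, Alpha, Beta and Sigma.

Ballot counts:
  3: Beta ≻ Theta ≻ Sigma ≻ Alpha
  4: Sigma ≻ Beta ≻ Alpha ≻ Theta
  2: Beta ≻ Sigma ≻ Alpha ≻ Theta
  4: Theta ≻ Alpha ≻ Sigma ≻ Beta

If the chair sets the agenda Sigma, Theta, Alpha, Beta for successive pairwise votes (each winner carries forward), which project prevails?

Beta

Round 1: Sigma vs Theta — 6–7, Theta advances.
Round 2: Theta vs Alpha — 7–6, Theta advances.
Round 3: Theta vs Beta — 4–9, Beta advances.
The agenda winner is Beta.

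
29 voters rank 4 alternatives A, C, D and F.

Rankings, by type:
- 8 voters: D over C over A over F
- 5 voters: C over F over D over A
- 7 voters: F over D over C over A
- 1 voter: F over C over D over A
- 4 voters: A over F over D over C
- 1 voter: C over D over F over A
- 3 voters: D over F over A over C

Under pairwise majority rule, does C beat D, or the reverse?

D

Ballots ranking C above D: 5 + 1 + 1 = 7.
Ballots ranking D above C: 29 − 7 = 22.
D wins the head-to-head 22–7.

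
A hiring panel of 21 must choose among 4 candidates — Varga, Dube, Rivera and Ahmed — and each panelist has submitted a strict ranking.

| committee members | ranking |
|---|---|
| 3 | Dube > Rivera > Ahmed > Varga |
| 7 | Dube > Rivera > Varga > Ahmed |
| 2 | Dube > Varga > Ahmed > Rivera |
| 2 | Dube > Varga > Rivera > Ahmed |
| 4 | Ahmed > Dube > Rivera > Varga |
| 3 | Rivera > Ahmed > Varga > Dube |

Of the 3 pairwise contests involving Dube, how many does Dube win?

3

Dube against each rival (21 committee members):
Dube vs Varga: Dube preferred on 3+7+2+2+4 = 18 ballots; Dube wins 18–3.
Dube vs Rivera: 18 to 3, Dube.
Dube vs Ahmed: Dube is ranked higher on 3+7+2+2 = 14 ballots, Ahmed on 7. Dube wins 14–7.
Dube beats Varga, Rivera, Ahmed — 3 pairwise wins.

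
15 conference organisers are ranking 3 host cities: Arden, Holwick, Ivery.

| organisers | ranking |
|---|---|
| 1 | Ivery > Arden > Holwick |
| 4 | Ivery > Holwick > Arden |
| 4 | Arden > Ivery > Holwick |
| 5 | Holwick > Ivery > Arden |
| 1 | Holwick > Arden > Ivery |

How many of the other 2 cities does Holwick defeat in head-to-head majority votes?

1

Holwick against each rival (15 organisers):
Holwick vs Arden: 4+5+1 = 10 for Holwick, 5 for Arden — Holwick by 10–5.
Holwick–Ivery: Ivery 9–6.
Holwick beats Arden; loses to Ivery — 1 pairwise win.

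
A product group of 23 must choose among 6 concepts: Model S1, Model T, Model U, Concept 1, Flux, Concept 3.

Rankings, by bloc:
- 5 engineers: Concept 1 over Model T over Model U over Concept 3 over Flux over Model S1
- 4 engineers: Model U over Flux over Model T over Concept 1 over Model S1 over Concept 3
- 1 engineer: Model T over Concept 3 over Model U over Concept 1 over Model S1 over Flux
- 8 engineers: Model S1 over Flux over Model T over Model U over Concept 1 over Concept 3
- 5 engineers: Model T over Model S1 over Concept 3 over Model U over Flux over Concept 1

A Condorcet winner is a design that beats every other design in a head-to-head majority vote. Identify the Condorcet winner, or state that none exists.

none

Pairwise majorities:
Model S1 vs Model T: Model T wins 15–8.
Model S1 vs Model U: Model S1 wins 13–10.
Model S1 vs Concept 1: 13 to 10, Model S1.
Model S1 vs Flux: Model S1, 14–9.
Model S1 vs Concept 3: Model S1 wins 17–6.
Model T vs Model U: Model T, 19–4.
Model T vs Concept 1: 18 to 5, Model T.
Model T vs Flux: Model T preferred on 5+1+5 = 11 ballots; Flux wins 12–11.
Model T vs Concept 3: 5+4+1+8+5 = 23 for Model T, 0 for Concept 3 — Model T by 23–0.
Model U vs Concept 1: Model U preferred on 4+1+8+5 = 18 ballots; Model U wins 18–5.
Model U–Flux: Model U 15–8.
Model U–Concept 3: Model U 17–6.
Concept 1 vs Flux: Flux, 17–6.
Concept 1 vs Concept 3: Concept 1 preferred on 5+4+8 = 17 ballots; Concept 1 wins 17–6.
Flux–Concept 3: Flux 12–11.
Every design loses at least once (Model S1 loses to Model T; Model T loses to Flux; Model U loses to Model S1; Concept 1 loses to Model S1; Flux loses to Model S1; Concept 3 loses to Model S1). The majority relation contains the cycle Model S1 beats Flux beats Model T beats Model S1, so there is no Condorcet winner.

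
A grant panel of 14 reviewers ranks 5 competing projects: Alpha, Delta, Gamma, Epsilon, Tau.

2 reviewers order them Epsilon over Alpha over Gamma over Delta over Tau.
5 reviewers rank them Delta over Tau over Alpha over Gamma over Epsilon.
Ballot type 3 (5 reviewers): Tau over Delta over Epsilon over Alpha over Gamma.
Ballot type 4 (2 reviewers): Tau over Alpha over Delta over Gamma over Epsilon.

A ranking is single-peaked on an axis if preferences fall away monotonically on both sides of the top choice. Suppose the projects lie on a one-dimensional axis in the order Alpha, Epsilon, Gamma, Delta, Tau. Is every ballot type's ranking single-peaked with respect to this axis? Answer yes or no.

Axis positions: Alpha=1, Epsilon=2, Gamma=3, Delta=4, Tau=5.
Ballot type 1 (peak Epsilon at position 2): ranking walks positions 2-1-3-4-5, expanding outward from the peak — single-peaked.
Ballot type 2: ranking walks positions 4-5-1-3-2; Alpha is ranked above Gamma even though Gamma lies between Alpha and the peak Delta on the axis — preferences dip and rise again. Not single-peaked.
Ballot type 3: ranking walks positions 5-4-2-1-3; Epsilon is ranked above Gamma even though Gamma lies between Epsilon and the peak Tau on the axis — preferences dip and rise again. Not single-peaked.
Ballot type 4: ranking walks positions 5-1-4-3-2; Alpha is ranked above Delta even though Delta lies between Alpha and the peak Tau on the axis — preferences dip and rise again. Not single-peaked.
Ballot type 2 violates single-peakedness, so the profile is not single-peaked on this axis.

no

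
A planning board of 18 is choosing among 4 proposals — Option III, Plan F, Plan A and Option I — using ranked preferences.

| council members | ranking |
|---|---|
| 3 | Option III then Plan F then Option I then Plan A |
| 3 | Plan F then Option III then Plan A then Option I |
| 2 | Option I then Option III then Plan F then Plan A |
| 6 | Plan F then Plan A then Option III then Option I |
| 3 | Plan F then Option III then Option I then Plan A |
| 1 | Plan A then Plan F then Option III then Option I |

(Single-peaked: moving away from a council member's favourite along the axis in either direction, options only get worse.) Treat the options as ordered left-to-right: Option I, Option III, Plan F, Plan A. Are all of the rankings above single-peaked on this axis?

Axis positions: Option I=1, Option III=2, Plan F=3, Plan A=4.
Bloc 1 (peak Option III at position 2): ranking walks positions 2-3-1-4, expanding outward from the peak — single-peaked.
Bloc 2 (peak Plan F at position 3): ranking walks positions 3-2-4-1, expanding outward from the peak — single-peaked.
Bloc 3 (peak Option I at position 1): ranking walks positions 1-2-3-4, expanding outward from the peak — single-peaked.
Bloc 4 (peak Plan F at position 3): ranking walks positions 3-4-2-1, expanding outward from the peak — single-peaked.
Bloc 5 (peak Plan F at position 3): ranking walks positions 3-2-1-4, expanding outward from the peak — single-peaked.
Bloc 6 (peak Plan A at position 4): ranking walks positions 4-3-2-1, expanding outward from the peak — single-peaked.
Every ranking is single-peaked on this axis.

yes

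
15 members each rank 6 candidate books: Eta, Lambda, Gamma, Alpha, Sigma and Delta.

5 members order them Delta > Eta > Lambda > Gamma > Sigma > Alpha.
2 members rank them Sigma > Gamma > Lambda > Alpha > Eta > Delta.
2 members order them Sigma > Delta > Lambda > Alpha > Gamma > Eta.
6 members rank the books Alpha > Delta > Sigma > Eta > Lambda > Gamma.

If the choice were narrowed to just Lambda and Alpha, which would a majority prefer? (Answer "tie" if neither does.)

Lambda

Ballots ranking Lambda above Alpha: 5 + 2 + 2 = 9.
Ballots ranking Alpha above Lambda: 15 − 9 = 6.
Lambda wins the head-to-head 9–6.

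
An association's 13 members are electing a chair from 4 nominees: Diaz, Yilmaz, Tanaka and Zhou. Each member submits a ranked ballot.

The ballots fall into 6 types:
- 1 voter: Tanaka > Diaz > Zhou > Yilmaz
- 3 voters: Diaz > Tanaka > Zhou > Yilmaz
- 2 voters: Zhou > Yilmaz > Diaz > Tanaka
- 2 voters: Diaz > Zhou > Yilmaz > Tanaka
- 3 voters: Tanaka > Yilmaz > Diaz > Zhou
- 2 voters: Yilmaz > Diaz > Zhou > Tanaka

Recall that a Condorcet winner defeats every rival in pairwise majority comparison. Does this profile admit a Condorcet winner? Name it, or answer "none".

none

Pairwise majorities:
Diaz vs Yilmaz: Yilmaz wins 7–6.
Diaz vs Tanaka: Diaz wins 9–4.
Diaz vs Zhou: Diaz wins 11–2.
Yilmaz–Tanaka: Tanaka 7–6.
Yilmaz vs Zhou: Zhou wins 8–5.
Tanaka vs Zhou: Tanaka, 7–6.
No candidate is unbeaten: Diaz loses to Yilmaz; Yilmaz loses to Tanaka; Tanaka loses to Diaz; Zhou loses to Diaz. In particular Diaz → Tanaka → Yilmaz → Diaz is a majority cycle — no Condorcet winner exists.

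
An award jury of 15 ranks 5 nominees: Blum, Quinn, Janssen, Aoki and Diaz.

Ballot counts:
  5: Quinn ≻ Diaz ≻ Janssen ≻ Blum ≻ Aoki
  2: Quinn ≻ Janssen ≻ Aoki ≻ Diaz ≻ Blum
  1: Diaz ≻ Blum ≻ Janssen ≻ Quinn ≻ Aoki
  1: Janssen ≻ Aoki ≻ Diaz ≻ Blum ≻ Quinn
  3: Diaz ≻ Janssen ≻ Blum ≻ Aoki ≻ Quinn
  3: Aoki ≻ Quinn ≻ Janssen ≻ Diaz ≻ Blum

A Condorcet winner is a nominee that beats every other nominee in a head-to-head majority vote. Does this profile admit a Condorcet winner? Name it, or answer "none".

Quinn

Check each pair by majority over 15 ballots:
Blum vs Quinn: Blum is ranked higher on 1+1+3 = 5 ballots, Quinn on 10. Quinn wins 10–5.
Blum vs Janssen: 1 to 14, Janssen.
Blum vs Aoki: Blum preferred on 5+1+3 = 9 ballots; Blum wins 9–6.
Blum vs Diaz: Blum preferred on 0 ballots; Diaz wins 15–0.
Quinn vs Janssen: Quinn is ranked higher on 5+2+3 = 10 ballots, Janssen on 5. Quinn wins 10–5.
Quinn vs Aoki: Quinn is ranked higher on 5+2+1 = 8 ballots, Aoki on 7. Quinn wins 8–7.
Quinn vs Diaz: Quinn is ranked higher on 5+2+3 = 10 ballots, Diaz on 5. Quinn wins 10–5.
Janssen vs Aoki: Janssen is ranked higher on 5+2+1+1+3 = 12 ballots, Aoki on 3. Janssen wins 12–3.
Janssen vs Diaz: 2+1+3 = 6 for Janssen, 9 for Diaz — Diaz by 9–6.
Aoki vs Diaz: Aoki is ranked higher on 2+1+3 = 6 ballots, Diaz on 9. Diaz wins 9–6.
Only Quinn has no losses; Quinn is the Condorcet winner.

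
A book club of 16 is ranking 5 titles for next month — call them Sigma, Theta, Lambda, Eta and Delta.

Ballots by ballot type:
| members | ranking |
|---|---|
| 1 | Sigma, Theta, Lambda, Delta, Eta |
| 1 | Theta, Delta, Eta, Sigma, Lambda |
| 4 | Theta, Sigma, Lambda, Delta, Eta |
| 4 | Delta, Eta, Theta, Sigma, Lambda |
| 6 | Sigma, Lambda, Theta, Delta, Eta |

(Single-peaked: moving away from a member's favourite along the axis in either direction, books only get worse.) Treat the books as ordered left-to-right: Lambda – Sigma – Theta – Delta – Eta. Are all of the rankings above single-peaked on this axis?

yes

Axis positions: Lambda=1, Sigma=2, Theta=3, Delta=4, Eta=5.
Ballot type 1 (peak Sigma at position 2): ranking walks positions 2-3-1-4-5, expanding outward from the peak — single-peaked.
Ballot type 2 (peak Theta at position 3): ranking walks positions 3-4-5-2-1, expanding outward from the peak — single-peaked.
Ballot type 3 (peak Theta at position 3): ranking walks positions 3-2-1-4-5, expanding outward from the peak — single-peaked.
Ballot type 4 (peak Delta at position 4): ranking walks positions 4-5-3-2-1, expanding outward from the peak — single-peaked.
Ballot type 5 (peak Sigma at position 2): ranking walks positions 2-1-3-4-5, expanding outward from the peak — single-peaked.
Every ranking is single-peaked on this axis.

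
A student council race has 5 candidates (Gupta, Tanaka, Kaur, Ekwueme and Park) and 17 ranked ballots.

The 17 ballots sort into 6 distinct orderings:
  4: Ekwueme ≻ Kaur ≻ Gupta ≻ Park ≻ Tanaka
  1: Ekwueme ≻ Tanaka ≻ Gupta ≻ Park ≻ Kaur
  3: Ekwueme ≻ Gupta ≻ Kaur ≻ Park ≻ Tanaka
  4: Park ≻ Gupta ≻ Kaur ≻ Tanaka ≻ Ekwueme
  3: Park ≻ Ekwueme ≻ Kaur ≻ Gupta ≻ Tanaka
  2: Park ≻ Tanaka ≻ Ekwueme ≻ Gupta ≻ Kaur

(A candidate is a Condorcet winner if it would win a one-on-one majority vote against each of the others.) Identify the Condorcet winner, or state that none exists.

Park

Check each pair by majority over 17 ballots:
Gupta vs Tanaka: 4+3+4+3 = 14 for Gupta, 3 for Tanaka — Gupta by 14–3.
Gupta vs Kaur: Gupta, 10–7.
Gupta–Ekwueme: Ekwueme 13–4.
Gupta vs Park: Gupta preferred on 4+1+3 = 8 ballots; Park wins 9–8.
Tanaka vs Kaur: Kaur, 14–3.
Tanaka vs Ekwueme: Tanaka preferred on 4+2 = 6 ballots; Ekwueme wins 11–6.
Tanaka vs Park: Park wins 16–1.
Kaur vs Ekwueme: Ekwueme, 13–4.
Kaur vs Park: 4+3 = 7 for Kaur, 10 for Park — Park by 10–7.
Ekwueme vs Park: Park wins 9–8.
Park beats each of Gupta, Tanaka, Kaur, Ekwueme — Park is the Condorcet winner.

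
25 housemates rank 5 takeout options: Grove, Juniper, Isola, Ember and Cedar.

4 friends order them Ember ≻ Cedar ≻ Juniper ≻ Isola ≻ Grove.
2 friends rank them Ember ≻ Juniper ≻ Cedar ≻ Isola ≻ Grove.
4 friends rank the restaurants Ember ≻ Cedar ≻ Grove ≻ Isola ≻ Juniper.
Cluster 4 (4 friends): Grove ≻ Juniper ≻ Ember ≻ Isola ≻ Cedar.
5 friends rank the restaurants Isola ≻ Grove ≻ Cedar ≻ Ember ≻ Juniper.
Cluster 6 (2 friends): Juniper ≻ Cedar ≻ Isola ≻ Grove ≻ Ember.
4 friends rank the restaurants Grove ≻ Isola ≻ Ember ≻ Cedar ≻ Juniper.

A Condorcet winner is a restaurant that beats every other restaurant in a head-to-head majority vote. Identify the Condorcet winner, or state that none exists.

Pairwise majorities:
Grove vs Juniper: Grove, 17–8.
Grove vs Isola: Isola, 13–12.
Grove–Ember: Grove 15–10.
Grove vs Cedar: Grove, 13–12.
Juniper vs Isola: Isola wins 13–12.
Juniper vs Ember: Ember, 19–6.
Juniper–Cedar: Cedar 17–8.
Isola vs Ember: Ember wins 14–11.
Isola–Cedar: Isola 13–12.
Ember vs Cedar: Ember wins 18–7.
Each restaurant drops at least one matchup (Grove loses to Isola; Juniper loses to Grove; Isola loses to Ember; Ember loses to Grove; Cedar loses to Grove); the cycle Grove → Ember → Isola → Grove rules out a Condorcet winner.

none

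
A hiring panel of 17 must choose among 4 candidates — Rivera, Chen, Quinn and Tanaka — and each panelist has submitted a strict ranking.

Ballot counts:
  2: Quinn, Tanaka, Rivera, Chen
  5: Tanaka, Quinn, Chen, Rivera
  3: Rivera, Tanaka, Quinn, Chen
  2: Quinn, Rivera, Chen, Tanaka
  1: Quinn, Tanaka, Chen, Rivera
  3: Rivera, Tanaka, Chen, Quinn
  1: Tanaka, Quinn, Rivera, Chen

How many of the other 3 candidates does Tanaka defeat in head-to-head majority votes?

Tanaka against each rival (17 committee members):
Tanaka vs Rivera: Tanaka preferred on 2+5+1+1 = 9 ballots; Tanaka wins 9–8.
Tanaka–Chen: Tanaka 15–2.
Tanaka vs Quinn: Tanaka, 12–5.
Tanaka beats Rivera, Chen, Quinn — 3 pairwise wins.

3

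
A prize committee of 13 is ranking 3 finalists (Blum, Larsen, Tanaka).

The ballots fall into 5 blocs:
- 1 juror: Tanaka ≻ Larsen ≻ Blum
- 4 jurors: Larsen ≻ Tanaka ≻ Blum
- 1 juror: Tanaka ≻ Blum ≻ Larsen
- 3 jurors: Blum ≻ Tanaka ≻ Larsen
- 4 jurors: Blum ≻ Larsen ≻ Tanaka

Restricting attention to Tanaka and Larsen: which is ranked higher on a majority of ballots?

Ballots ranking Tanaka above Larsen: 1 + 1 + 3 = 5.
Ballots ranking Larsen above Tanaka: 13 − 5 = 8.
Larsen wins the head-to-head 8–5.

Larsen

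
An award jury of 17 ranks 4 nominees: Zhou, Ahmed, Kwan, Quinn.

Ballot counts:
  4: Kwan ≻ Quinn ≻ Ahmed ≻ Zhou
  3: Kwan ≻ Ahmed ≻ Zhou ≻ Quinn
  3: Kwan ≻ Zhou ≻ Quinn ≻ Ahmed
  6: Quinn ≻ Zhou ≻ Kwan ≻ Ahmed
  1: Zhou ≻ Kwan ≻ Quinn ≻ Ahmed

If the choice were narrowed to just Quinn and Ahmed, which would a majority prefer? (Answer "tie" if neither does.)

Ballots ranking Quinn above Ahmed: 4 + 3 + 6 + 1 = 14.
Ballots ranking Ahmed above Quinn: 17 − 14 = 3.
Quinn wins the head-to-head 14–3.

Quinn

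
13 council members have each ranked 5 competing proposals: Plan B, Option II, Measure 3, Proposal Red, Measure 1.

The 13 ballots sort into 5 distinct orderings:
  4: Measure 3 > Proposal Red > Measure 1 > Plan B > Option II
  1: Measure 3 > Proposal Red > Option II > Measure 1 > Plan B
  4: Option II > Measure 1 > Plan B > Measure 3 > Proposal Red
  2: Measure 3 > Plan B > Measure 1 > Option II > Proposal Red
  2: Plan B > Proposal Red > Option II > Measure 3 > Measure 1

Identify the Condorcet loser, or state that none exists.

Head-to-head results (13 council members):
Plan B–Option II: Plan B 8–5.
Plan B vs Measure 3: Plan B preferred on 4+2 = 6 ballots; Measure 3 wins 7–6.
Plan B vs Proposal Red: 8 to 5, Plan B.
Plan B vs Measure 1: 2+2 = 4 for Plan B, 9 for Measure 1 — Measure 1 by 9–4.
Option II vs Measure 3: Option II preferred on 4+2 = 6 ballots; Measure 3 wins 7–6.
Option II vs Proposal Red: Proposal Red wins 7–6.
Option II vs Measure 1: Option II preferred on 1+4+2 = 7 ballots; Option II wins 7–6.
Measure 3 vs Proposal Red: 11 to 2, Measure 3.
Measure 3 vs Measure 1: Measure 3, 9–4.
Proposal Red vs Measure 1: Proposal Red is ranked higher on 4+1+2 = 7 ballots, Measure 1 on 6. Proposal Red wins 7–6.
Each option has at least one pairwise win (Plan B beats Option II; Option II beats Measure 1; Measure 3 beats Plan B; Proposal Red beats Option II; Measure 1 beats Plan B) — no Condorcet loser.

none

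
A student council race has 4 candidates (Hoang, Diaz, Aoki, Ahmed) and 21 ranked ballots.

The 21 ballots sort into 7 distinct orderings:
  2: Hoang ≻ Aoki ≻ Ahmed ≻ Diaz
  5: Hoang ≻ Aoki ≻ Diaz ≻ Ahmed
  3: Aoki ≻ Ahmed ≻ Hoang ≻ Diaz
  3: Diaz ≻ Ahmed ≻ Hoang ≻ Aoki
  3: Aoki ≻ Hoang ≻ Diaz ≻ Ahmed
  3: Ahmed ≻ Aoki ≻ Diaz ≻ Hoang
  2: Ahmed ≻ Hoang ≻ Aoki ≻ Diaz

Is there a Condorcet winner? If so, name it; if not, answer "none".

Head-to-head results (21 voters):
Hoang vs Diaz: Hoang wins 15–6.
Hoang–Aoki: Hoang 12–9.
Hoang vs Ahmed: Ahmed, 11–10.
Diaz vs Aoki: Aoki wins 18–3.
Diaz vs Ahmed: Diaz, 11–10.
Aoki–Ahmed: Aoki 13–8.
Every candidate loses at least once (Hoang loses to Ahmed; Diaz loses to Hoang; Aoki loses to Hoang; Ahmed loses to Diaz). The majority relation contains the cycle Hoang → Diaz → Ahmed → Hoang, so there is no Condorcet winner.

none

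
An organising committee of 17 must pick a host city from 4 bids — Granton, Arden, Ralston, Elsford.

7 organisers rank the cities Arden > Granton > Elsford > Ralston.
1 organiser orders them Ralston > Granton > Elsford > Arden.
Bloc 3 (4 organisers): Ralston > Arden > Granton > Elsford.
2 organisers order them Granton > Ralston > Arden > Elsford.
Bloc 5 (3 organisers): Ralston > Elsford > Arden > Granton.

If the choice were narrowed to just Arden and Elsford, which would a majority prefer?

Arden

Ballots ranking Arden above Elsford: 7 + 4 + 2 = 13.
Ballots ranking Elsford above Arden: 17 − 13 = 4.
Arden wins the head-to-head 13–4.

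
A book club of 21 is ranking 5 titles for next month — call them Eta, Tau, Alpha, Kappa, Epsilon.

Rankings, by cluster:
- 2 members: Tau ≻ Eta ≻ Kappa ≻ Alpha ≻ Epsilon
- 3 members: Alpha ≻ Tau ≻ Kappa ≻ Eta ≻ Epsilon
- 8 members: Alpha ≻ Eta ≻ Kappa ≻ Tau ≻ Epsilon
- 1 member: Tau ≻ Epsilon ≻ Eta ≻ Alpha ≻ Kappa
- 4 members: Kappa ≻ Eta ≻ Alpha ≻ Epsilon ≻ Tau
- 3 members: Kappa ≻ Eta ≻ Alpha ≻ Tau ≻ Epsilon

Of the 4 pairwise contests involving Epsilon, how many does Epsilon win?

0

Epsilon against each rival (21 members):
Epsilon vs Eta: Eta, 20–1.
Epsilon vs Tau: Epsilon preferred on 4 ballots; Tau wins 17–4.
Epsilon vs Alpha: Alpha wins 20–1.
Epsilon vs Kappa: Epsilon preferred on 1 ballot; Kappa wins 20–1.
Epsilon beats no one; loses to Eta, Tau, Alpha, Kappa — 0 pairwise wins.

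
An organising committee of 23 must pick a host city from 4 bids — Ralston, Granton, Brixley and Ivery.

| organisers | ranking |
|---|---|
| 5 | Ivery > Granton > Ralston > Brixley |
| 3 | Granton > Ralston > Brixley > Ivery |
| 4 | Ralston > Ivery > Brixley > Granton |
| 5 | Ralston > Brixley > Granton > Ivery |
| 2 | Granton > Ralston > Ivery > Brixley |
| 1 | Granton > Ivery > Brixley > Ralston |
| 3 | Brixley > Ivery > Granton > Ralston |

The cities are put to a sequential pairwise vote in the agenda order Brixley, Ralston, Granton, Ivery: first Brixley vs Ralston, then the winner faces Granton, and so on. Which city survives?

Ivery

Round 1: Brixley vs Ralston — 4–19, Ralston advances.
Round 2: Ralston vs Granton — 9–14, Granton advances.
Round 3: Granton vs Ivery — 11–12, Ivery advances.
Ivery survives the agenda.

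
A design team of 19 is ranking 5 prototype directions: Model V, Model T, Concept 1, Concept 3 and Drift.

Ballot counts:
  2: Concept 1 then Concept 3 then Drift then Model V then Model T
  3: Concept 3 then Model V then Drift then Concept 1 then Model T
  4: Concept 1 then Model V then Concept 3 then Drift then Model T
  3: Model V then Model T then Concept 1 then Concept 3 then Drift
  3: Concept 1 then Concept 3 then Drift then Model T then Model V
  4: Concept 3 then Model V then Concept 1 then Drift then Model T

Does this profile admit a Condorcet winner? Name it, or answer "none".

none

Check each pair by majority over 19 ballots:
Model V–Model T: Model V 16–3.
Model V vs Concept 1: Model V wins 10–9.
Model V vs Concept 3: Concept 3, 12–7.
Model V–Drift: Model V 14–5.
Model T vs Concept 1: Concept 1, 16–3.
Model T vs Concept 3: Concept 3 wins 16–3.
Model T–Drift: Drift 16–3.
Concept 1 vs Concept 3: Concept 1, 12–7.
Concept 1 vs Drift: Concept 1 wins 16–3.
Concept 3 vs Drift: Concept 3, 19–0.
Each design drops at least one matchup (Model V loses to Concept 3; Model T loses to Model V; Concept 1 loses to Model V; Concept 3 loses to Concept 1; Drift loses to Model V); the cycle Model V → Concept 1 → Concept 3 → Model V rules out a Condorcet winner.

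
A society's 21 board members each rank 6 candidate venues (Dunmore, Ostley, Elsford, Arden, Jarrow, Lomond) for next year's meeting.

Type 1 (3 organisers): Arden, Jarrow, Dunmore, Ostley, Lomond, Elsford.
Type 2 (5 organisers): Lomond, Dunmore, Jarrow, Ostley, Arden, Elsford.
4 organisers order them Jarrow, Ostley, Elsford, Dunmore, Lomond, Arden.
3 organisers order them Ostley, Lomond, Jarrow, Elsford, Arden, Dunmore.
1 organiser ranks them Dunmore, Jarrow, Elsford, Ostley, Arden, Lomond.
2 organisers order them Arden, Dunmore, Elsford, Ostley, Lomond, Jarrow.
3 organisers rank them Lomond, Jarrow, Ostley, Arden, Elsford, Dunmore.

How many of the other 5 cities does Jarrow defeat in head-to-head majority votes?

Jarrow against each rival (21 organisers):
Jarrow vs Dunmore: Jarrow, 13–8.
Jarrow vs Ostley: Jarrow preferred on 3+5+4+1+3 = 16 ballots; Jarrow wins 16–5.
Jarrow–Elsford: Jarrow 19–2.
Jarrow vs Arden: 16 to 5, Jarrow.
Jarrow vs Lomond: Lomond, 13–8.
Jarrow beats Dunmore, Ostley, Elsford, Arden; loses to Lomond — 4 pairwise wins.

4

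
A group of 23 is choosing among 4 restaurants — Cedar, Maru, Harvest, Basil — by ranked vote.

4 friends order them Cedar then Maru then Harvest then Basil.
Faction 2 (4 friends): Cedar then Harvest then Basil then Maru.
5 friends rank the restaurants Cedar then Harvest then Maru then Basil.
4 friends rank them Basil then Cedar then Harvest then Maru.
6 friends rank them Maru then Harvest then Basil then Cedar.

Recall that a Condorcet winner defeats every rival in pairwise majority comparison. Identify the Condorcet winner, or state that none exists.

Cedar

Head-to-head results (23 friends):
Cedar vs Maru: Cedar, 17–6.
Cedar vs Harvest: Cedar, 17–6.
Cedar vs Basil: Cedar wins 13–10.
Maru–Harvest: Harvest 13–10.
Maru vs Basil: Maru, 15–8.
Harvest vs Basil: Harvest, 19–4.
Cedar beats each of Maru, Harvest, Basil — Cedar is the Condorcet winner.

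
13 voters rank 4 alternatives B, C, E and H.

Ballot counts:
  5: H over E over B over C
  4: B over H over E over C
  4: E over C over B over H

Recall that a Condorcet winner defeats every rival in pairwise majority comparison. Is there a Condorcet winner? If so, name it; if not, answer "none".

none

Check each pair by majority over 13 ballots:
B vs C: 5+4 = 9 for B, 4 for C — B by 9–4.
B vs E: E wins 9–4.
B–H: B 8–5.
C vs E: C preferred on 0 ballots; E wins 13–0.
C vs H: H wins 9–4.
E–H: H 9–4.
No alternative is unbeaten: B loses to E; C loses to B; E loses to H; H loses to B. In particular B → H → E → B is a majority cycle — no Condorcet winner exists.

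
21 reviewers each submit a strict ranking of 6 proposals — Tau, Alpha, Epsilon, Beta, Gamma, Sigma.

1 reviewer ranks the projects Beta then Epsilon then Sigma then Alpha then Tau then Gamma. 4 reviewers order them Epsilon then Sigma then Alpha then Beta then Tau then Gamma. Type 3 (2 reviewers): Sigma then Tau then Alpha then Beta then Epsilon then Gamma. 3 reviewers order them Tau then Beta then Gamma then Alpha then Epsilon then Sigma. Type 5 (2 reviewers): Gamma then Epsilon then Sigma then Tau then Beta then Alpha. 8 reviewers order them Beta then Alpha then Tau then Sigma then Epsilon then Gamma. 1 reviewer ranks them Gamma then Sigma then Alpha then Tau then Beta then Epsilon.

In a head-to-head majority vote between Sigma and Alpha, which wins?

Ballots ranking Sigma above Alpha: 1 + 4 + 2 + 2 + 1 = 10.
Ballots ranking Alpha above Sigma: 21 − 10 = 11.
Alpha wins the head-to-head 11–10.

Alpha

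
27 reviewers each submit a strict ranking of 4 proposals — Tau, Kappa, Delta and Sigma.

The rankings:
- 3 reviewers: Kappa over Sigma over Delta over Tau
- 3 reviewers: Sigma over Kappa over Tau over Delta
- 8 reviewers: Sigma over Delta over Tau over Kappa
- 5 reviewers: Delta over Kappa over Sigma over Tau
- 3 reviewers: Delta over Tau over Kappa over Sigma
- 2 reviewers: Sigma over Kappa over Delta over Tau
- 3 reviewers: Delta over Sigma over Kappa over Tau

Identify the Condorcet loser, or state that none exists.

Head-to-head results (27 reviewers):
Tau vs Kappa: 8+3 = 11 for Tau, 16 for Kappa — Kappa by 16–11.
Tau vs Delta: 3 for Tau, 24 for Delta — Delta by 24–3.
Tau vs Sigma: 3 to 24, Sigma.
Kappa vs Delta: Delta wins 19–8.
Kappa vs Sigma: Kappa preferred on 3+5+3 = 11 ballots; Sigma wins 16–11.
Delta vs Sigma: Sigma, 16–11.
Tau is beaten in every head-to-head and is the Condorcet loser.

Tau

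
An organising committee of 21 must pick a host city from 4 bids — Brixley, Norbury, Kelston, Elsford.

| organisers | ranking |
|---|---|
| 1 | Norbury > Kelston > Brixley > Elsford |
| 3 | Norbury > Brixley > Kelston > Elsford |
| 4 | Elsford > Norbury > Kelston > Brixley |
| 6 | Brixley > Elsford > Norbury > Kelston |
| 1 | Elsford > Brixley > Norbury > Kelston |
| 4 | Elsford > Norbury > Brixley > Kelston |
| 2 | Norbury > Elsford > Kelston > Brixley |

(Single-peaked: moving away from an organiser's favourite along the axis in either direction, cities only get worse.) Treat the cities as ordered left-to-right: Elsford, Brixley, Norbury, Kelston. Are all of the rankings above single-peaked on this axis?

no

Axis positions: Elsford=1, Brixley=2, Norbury=3, Kelston=4.
Group 1 (peak Norbury at position 3): ranking walks positions 3-4-2-1, expanding outward from the peak — single-peaked.
Group 2 (peak Norbury at position 3): ranking walks positions 3-2-4-1, expanding outward from the peak — single-peaked.
Group 3: ranking walks positions 1-3-4-2; Norbury is ranked above Brixley even though Brixley lies between Norbury and the peak Elsford on the axis — preferences dip and rise again. Not single-peaked.
Group 4 (peak Brixley at position 2): ranking walks positions 2-1-3-4, expanding outward from the peak — single-peaked.
Group 5 (peak Elsford at position 1): ranking walks positions 1-2-3-4, expanding outward from the peak — single-peaked.
Group 6: ranking walks positions 1-3-2-4; Norbury is ranked above Brixley even though Brixley lies between Norbury and the peak Elsford on the axis — preferences dip and rise again. Not single-peaked.
Group 7: ranking walks positions 3-1-4-2; Elsford is ranked above Brixley even though Brixley lies between Elsford and the peak Norbury on the axis — preferences dip and rise again. Not single-peaked.
Group 3 violates single-peakedness, so the profile is not single-peaked on this axis.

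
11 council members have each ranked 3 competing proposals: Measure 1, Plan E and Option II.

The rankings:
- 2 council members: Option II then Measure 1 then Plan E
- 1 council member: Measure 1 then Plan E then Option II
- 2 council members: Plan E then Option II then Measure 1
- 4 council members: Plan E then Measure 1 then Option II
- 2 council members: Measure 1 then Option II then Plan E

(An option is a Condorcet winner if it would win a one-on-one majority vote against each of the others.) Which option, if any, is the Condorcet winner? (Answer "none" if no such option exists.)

Check each pair by majority over 11 ballots:
Measure 1 vs Plan E: 5 to 6, Plan E.
Measure 1 vs Option II: Measure 1 preferred on 1+4+2 = 7 ballots; Measure 1 wins 7–4.
Plan E–Option II: Plan E 7–4.
Plan E defeats every rival head-to-head and is the Condorcet winner.

Plan E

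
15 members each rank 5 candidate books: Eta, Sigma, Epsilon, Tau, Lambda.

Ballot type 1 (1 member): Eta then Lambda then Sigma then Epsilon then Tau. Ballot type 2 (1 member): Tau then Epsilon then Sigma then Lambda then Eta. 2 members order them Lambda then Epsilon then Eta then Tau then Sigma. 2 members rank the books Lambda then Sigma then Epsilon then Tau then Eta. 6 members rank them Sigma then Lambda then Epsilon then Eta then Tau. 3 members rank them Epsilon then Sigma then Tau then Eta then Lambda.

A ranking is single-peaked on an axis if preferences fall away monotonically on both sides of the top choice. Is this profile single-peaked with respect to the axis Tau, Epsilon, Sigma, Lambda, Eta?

no

Axis positions: Tau=1, Epsilon=2, Sigma=3, Lambda=4, Eta=5.
Ballot type 1 (peak Eta at position 5): ranking walks positions 5-4-3-2-1, expanding outward from the peak — single-peaked.
Ballot type 2 (peak Tau at position 1): ranking walks positions 1-2-3-4-5, expanding outward from the peak — single-peaked.
Ballot type 3: ranking walks positions 4-2-5-1-3; Epsilon is ranked above Sigma even though Sigma lies between Epsilon and the peak Lambda on the axis — preferences dip and rise again. Not single-peaked.
Ballot type 4 (peak Lambda at position 4): ranking walks positions 4-3-2-1-5, expanding outward from the peak — single-peaked.
Ballot type 5 (peak Sigma at position 3): ranking walks positions 3-4-2-5-1, expanding outward from the peak — single-peaked.
Ballot type 6: ranking walks positions 2-3-1-5-4; Eta is ranked above Lambda even though Lambda lies between Eta and the peak Epsilon on the axis — preferences dip and rise again. Not single-peaked.
Ballot type 3 violates single-peakedness, so the profile is not single-peaked on this axis.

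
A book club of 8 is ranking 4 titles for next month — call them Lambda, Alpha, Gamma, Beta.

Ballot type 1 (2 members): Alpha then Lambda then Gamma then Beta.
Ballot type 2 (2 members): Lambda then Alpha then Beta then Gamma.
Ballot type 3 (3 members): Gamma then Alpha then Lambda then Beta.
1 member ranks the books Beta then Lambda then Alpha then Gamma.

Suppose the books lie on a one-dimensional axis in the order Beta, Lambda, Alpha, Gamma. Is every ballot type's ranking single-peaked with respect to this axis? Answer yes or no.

yes

Axis positions: Beta=1, Lambda=2, Alpha=3, Gamma=4.
Ballot type 1 (peak Alpha at position 3): ranking walks positions 3-2-4-1, expanding outward from the peak — single-peaked.
Ballot type 2 (peak Lambda at position 2): ranking walks positions 2-3-1-4, expanding outward from the peak — single-peaked.
Ballot type 3 (peak Gamma at position 4): ranking walks positions 4-3-2-1, expanding outward from the peak — single-peaked.
Ballot type 4 (peak Beta at position 1): ranking walks positions 1-2-3-4, expanding outward from the peak — single-peaked.
Every ranking is single-peaked on this axis.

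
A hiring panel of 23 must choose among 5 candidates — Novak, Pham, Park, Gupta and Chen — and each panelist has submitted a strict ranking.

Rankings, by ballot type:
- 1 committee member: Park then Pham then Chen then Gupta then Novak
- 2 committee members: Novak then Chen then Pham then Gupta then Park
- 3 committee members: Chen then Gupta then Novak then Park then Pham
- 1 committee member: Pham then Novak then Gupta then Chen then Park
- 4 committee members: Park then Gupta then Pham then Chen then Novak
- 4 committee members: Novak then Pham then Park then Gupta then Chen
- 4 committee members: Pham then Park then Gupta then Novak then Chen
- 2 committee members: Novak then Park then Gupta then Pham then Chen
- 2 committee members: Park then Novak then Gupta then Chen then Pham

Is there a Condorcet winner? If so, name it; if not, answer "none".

none

Head-to-head results (23 committee members):
Novak vs Pham: 2+3+4+2+2 = 13 for Novak, 10 for Pham — Novak by 13–10.
Novak vs Park: 12 to 11, Novak.
Novak vs Gupta: Gupta, 12–11.
Novak vs Chen: Novak is ranked higher on 2+1+4+4+2+2 = 15 ballots, Chen on 8. Novak wins 15–8.
Pham vs Park: Pham is ranked higher on 2+1+4+4 = 11 ballots, Park on 12. Park wins 12–11.
Pham vs Gupta: 1+2+1+4+4 = 12 for Pham, 11 for Gupta — Pham by 12–11.
Pham–Chen: Pham 16–7.
Park vs Gupta: Park preferred on 1+4+4+4+2+2 = 17 ballots; Park wins 17–6.
Park vs Chen: Park preferred on 1+4+4+4+2+2 = 17 ballots; Park wins 17–6.
Gupta vs Chen: Gupta preferred on 1+4+4+4+2+2 = 17 ballots; Gupta wins 17–6.
Every candidate loses at least once (Novak loses to Gupta; Pham loses to Novak; Park loses to Novak; Gupta loses to Pham; Chen loses to Novak). The majority relation contains the cycle Novak beats Pham beats Gupta beats Novak, so there is no Condorcet winner.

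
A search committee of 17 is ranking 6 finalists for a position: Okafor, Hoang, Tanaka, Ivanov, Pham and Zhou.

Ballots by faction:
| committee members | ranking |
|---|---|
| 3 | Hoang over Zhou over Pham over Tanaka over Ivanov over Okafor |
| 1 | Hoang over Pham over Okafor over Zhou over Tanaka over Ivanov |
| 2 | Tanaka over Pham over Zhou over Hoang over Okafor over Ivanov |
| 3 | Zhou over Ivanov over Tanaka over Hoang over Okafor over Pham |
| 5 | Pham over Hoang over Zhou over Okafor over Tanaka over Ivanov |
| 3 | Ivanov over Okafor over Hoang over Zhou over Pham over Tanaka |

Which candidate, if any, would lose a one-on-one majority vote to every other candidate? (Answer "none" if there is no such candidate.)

Pairwise majorities:
Okafor vs Hoang: Hoang, 14–3.
Okafor–Tanaka: Okafor 9–8.
Okafor vs Ivanov: Ivanov wins 9–8.
Okafor vs Pham: Okafor is ranked higher on 3+3 = 6 ballots, Pham on 11. Pham wins 11–6.
Okafor vs Zhou: Zhou, 13–4.
Hoang–Tanaka: Hoang 12–5.
Hoang vs Ivanov: Hoang wins 11–6.
Hoang vs Pham: 10 to 7, Hoang.
Hoang vs Zhou: Hoang, 12–5.
Tanaka vs Ivanov: Tanaka is ranked higher on 3+1+2+5 = 11 ballots, Ivanov on 6. Tanaka wins 11–6.
Tanaka vs Pham: Pham, 12–5.
Tanaka vs Zhou: 2 to 15, Zhou.
Ivanov vs Pham: Ivanov is ranked higher on 3+3 = 6 ballots, Pham on 11. Pham wins 11–6.
Ivanov–Zhou: Zhou 14–3.
Pham vs Zhou: Zhou wins 9–8.
Each candidate has at least one pairwise win (Okafor beats Tanaka; Hoang beats Okafor; Tanaka beats Ivanov; Ivanov beats Okafor; Pham beats Okafor; Zhou beats Okafor) — no Condorcet loser.

none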